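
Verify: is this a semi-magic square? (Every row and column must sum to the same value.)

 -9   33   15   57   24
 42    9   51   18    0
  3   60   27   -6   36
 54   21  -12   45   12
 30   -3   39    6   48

Yes

Row 1: -9 + 33 + 15 + 57 + 24 = 120.
Row 2: 42 + 9 + 51 + 18 + 0 = 120.
Row 3: 3 + 60 + 27 + (-6) + 36 = 120.
Row 4: 54 + 21 + (-12) + 45 + 12 = 120.
Row 5: 30 + (-3) + 39 + 6 + 48 = 120.
Column 1: -9 + 42 + 3 + 54 + 30 = 120.
Column 2: 33 + 9 + 60 + 21 + (-3) = 120.
Column 3: 15 + 51 + 27 + (-12) + 39 = 120.
Column 4: 57 + 18 + (-6) + 45 + 6 = 120.
Column 5: 24 + 0 + 36 + 12 + 48 = 120.
All lines sum to 120.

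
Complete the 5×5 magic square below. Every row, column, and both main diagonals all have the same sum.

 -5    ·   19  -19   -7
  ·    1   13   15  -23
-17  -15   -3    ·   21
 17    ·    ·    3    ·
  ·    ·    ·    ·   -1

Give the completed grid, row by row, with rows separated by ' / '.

-5 7 19 -19 -7 / -11 1 13 15 -23 / -17 -15 -3 9 21 / 17 -21 -9 3 5 / 11 23 -25 -13 -1

Main diagonal is already complete: -5 + 1 + -3 + 3 + -1 = -5, so that is the magic constant.
From row 1, -5 − (-5 + 19 + (-19) + (-7)) gives (1,2) = 7.
Row 2 needs -5; the known cells sum to 6, so (2,1) = -11.
Using row 3: -17 + (-15) + (-3) + 21 + ? → (3,4) = -5 − (-14) = 9.
From column 1, -5 − (-5 + (-11) + (-17) + 17) gives (5,1) = 11.
Using column 4: -19 + 15 + 9 + 3 + ? → (5,4) = -5 − 8 = -13.
Column 5 needs -5; the known cells sum to -10, so (4,5) = 5.
Using anti-diagonal: -7 + 15 + (-3) + 11 + ? → (4,2) = -5 − 16 = -21.
Using row 4: 17 + (-21) + 3 + 5 + ? → (4,3) = -5 − 4 = -9.
From column 2, -5 − (7 + 1 + (-15) + (-21)) gives (5,2) = 23.
Using column 3: 19 + 13 + (-3) + (-9) + ? → (5,3) = -5 − 20 = -25.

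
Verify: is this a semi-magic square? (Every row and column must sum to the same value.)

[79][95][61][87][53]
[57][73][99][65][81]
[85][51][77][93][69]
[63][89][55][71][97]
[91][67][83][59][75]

Row 1: 79 + 95 + 61 + 87 + 53 = 375.
Row 2: 57 + 73 + 99 + 65 + 81 = 375.
Row 3: 85 + 51 + 77 + 93 + 69 = 375.
Row 4: 63 + 89 + 55 + 71 + 97 = 375.
Row 5: 91 + 67 + 83 + 59 + 75 = 375.
Column 1: 79 + 57 + 85 + 63 + 91 = 375.
Column 2: 95 + 73 + 51 + 89 + 67 = 375.
Column 3: 61 + 99 + 77 + 55 + 83 = 375.
Column 4: 87 + 65 + 93 + 71 + 59 = 375.
Column 5: 53 + 81 + 69 + 97 + 75 = 375.
All lines sum to 375.

Yes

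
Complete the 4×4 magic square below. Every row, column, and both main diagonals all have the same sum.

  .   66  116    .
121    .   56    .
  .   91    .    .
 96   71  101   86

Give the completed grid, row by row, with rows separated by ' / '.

Row 4 is already complete: 96 + 71 + 101 + 86 = 354, so that is the magic constant.
Column 2 must total 354; the given cells sum to 228, so (2,2) = 126.
Column 3 needs 354; the known cells sum to 273, so (3,3) = 81.
The remaining cell in main diagonal is (1,1) = 354 − 293 = 61.
From anti-diagonal, 354 − (56 + 91 + 96) gives (1,4) = 111.
Using row 2: 121 + 126 + 56 + ? → (2,4) = 354 − 303 = 51.
Using column 1: 61 + 121 + 96 + ? → (3,1) = 354 − 278 = 76.
The remaining cell in column 4 is (3,4) = 354 − 248 = 106.

61 66 116 111 / 121 126 56 51 / 76 91 81 106 / 96 71 101 86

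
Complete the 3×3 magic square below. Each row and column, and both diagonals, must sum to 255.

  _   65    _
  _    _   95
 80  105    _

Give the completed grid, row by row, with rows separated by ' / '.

100 65 90 / 75 85 95 / 80 105 70

The remaining cell in row 3 is (3,3) = 255 − 185 = 70.
From column 2, 255 − (65 + 105) gives (2,2) = 85.
From column 3, 255 − (95 + 70) gives (1,3) = 90.
Main diagonal must total 255; the given cells sum to 155, so (1,1) = 100.
Row 2 must total 255; the given cells sum to 180, so (2,1) = 75.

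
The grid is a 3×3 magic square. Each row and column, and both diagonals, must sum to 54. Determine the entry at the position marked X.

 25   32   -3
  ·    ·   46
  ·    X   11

From main diagonal, 54 − (25 + 11) gives (2,2) = 18.
From anti-diagonal, 54 − (-3 + 18) gives (3,1) = 39.
Row 2: 18 + 46 + ? = 54, so (2,1) = -10.
Row 3 needs 54; the known cells sum to 50, so (3,2) = 4.

4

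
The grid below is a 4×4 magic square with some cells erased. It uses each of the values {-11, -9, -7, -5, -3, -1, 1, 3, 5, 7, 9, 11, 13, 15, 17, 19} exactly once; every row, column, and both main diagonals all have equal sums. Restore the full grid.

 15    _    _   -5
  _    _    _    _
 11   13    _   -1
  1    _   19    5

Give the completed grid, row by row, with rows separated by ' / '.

The 16 entries sum to 64, so each line sums to 64/4 = 16.
Row 3: 11 + 13 + (-1) + ? = 16, so (3,3) = -7.
Row 4 must total 16; the given cells sum to 25, so (4,2) = -9.
From column 1, 16 − (15 + 11 + 1) gives (2,1) = -11.
From column 4, 16 − (-5 + (-1) + 5) gives (2,4) = 17.
Main diagonal: 15 + (-7) + 5 + ? = 16, so (2,2) = 3.
Anti-diagonal: -5 + 13 + 1 + ? = 16, so (2,3) = 7.
From column 2, 16 − (3 + 13 + (-9)) gives (1,2) = 9.
The remaining cell in column 3 is (1,3) = 16 − 19 = -3.

15 9 -3 -5 / -11 3 7 17 / 11 13 -7 -1 / 1 -9 19 5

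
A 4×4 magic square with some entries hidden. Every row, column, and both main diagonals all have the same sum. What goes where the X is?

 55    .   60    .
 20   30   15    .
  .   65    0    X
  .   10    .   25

50

Main diagonal is complete and sums to 110; that is the magic constant.
Using row 2: 20 + 30 + 15 + ? → (2,4) = 110 − 65 = 45.
From column 2, 110 − (30 + 65 + 10) gives (1,2) = 5.
Column 3 must total 110; the given cells sum to 75, so (4,3) = 35.
Using row 1: 55 + 5 + 60 + ? → (1,4) = 110 − 120 = -10.
From row 4, 110 − (10 + 35 + 25) gives (4,1) = 40.
Column 1 needs 110; the known cells sum to 115, so (3,1) = -5.
Column 4 must total 110; the given cells sum to 60, so (3,4) = 50.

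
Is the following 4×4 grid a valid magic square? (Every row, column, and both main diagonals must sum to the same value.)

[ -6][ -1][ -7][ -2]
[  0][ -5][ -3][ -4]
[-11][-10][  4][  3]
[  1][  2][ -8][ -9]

Row 1: -6 + (-1) + (-7) + (-2) = -16.
Row 2: 0 + (-5) + (-3) + (-4) = -12.
Row 3: -11 + (-10) + 4 + 3 = -14.
Row 4: 1 + 2 + (-8) + (-9) = -14.
Column 1: -6 + 0 + (-11) + 1 = -16.
Column 2: -1 + (-5) + (-10) + 2 = -14.
Column 3: -7 + (-3) + 4 + (-8) = -14.
Column 4: -2 + (-4) + 3 + (-9) = -12.
Main diagonal: -6 + (-5) + 4 + (-9) = -16.
Anti-diagonal: -2 + (-3) + (-10) + 1 = -14.

No — main diagonal sums to -16 but row 2 sums to -12.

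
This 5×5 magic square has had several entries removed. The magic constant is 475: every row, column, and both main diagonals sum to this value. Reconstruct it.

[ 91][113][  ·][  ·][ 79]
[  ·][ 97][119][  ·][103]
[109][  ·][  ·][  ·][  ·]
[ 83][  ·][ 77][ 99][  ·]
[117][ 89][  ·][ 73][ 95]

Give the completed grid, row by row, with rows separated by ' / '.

Using row 5: 117 + 89 + 73 + 95 + ? → (5,3) = 475 − 374 = 101.
Using column 1: 91 + 109 + 83 + 117 + ? → (2,1) = 475 − 400 = 75.
Main diagonal must total 475; the given cells sum to 382, so (3,3) = 93.
Row 2 needs 475; the known cells sum to 394, so (2,4) = 81.
Column 3: 119 + 93 + 77 + 101 + ? = 475, so (1,3) = 85.
Anti-diagonal: 79 + 81 + 93 + 117 + ? = 475, so (4,2) = 105.
Row 1: 91 + 113 + 85 + 79 + ? = 475, so (1,4) = 107.
Row 4 must total 475; the given cells sum to 364, so (4,5) = 111.
Column 2: 113 + 97 + 105 + 89 + ? = 475, so (3,2) = 71.
Column 4: 107 + 81 + 99 + 73 + ? = 475, so (3,4) = 115.
Column 5 needs 475; the known cells sum to 388, so (3,5) = 87.

91 113 85 107 79 / 75 97 119 81 103 / 109 71 93 115 87 / 83 105 77 99 111 / 117 89 101 73 95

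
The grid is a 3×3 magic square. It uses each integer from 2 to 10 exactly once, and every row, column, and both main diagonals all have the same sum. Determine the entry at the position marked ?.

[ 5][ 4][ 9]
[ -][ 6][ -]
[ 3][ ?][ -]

8

The entries are 2 through 10, which sum to 54, so each line sums to 54/3 = 18.
Column 1: 5 + 3 + ? = 18, so (2,1) = 10.
Column 2 needs 18; the known cells sum to 10, so (3,2) = 8.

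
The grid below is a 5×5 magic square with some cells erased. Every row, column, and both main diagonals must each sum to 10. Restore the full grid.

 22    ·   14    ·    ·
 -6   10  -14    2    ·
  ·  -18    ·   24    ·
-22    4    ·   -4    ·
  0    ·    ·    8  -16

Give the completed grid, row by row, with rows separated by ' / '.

22 -12 14 -20 6 / -6 10 -14 2 18 / 16 -18 -2 24 -10 / -22 4 20 -4 12 / 0 26 -8 8 -16

Row 2 must total 10; the given cells sum to -8, so (2,5) = 18.
Column 1: 22 + (-6) + (-22) + 0 + ? = 10, so (3,1) = 16.
Column 4 must total 10; the given cells sum to 30, so (1,4) = -20.
Main diagonal: 22 + 10 + (-4) + (-16) + ? = 10, so (3,3) = -2.
Anti-diagonal must total 10; the given cells sum to 4, so (1,5) = 6.
Row 1 must total 10; the given cells sum to 22, so (1,2) = -12.
Using row 3: 16 + (-18) + (-2) + 24 + ? → (3,5) = 10 − 20 = -10.
The remaining cell in column 2 is (5,2) = 10 − (-16) = 26.
The remaining cell in column 5 is (4,5) = 10 − (-2) = 12.
Row 4: -22 + 4 + (-4) + 12 + ? = 10, so (4,3) = 20.
Row 5: 0 + 26 + 8 + (-16) + ? = 10, so (5,3) = -8.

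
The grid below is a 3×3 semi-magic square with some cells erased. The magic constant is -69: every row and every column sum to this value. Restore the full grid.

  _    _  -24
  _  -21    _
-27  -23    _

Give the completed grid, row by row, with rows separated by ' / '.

-20 -25 -24 / -22 -21 -26 / -27 -23 -19

The remaining cell in row 3 is (3,3) = -69 − (-50) = -19.
Column 2 needs -69; the known cells sum to -44, so (1,2) = -25.
Using column 3: -24 + (-19) + ? → (2,3) = -69 − (-43) = -26.
From row 1, -69 − (-25 + (-24)) gives (1,1) = -20.
Row 2 must total -69; the given cells sum to -47, so (2,1) = -22.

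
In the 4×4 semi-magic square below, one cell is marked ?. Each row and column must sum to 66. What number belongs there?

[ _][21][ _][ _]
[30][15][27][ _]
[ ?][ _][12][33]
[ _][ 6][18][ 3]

The remaining cell in row 2 is (2,4) = 66 − 72 = -6.
Row 4 needs 66; the known cells sum to 27, so (4,1) = 39.
Column 2 must total 66; the given cells sum to 42, so (3,2) = 24.
From column 3, 66 − (27 + 12 + 18) gives (1,3) = 9.
From column 4, 66 − (-6 + 33 + 3) gives (1,4) = 36.
Using row 1: 21 + 9 + 36 + ? → (1,1) = 66 − 66 = 0.
Row 3 must total 66; the given cells sum to 69, so (3,1) = -3.

-3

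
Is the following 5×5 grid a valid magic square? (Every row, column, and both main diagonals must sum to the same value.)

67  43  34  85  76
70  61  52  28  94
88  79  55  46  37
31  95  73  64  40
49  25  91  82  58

No — anti-diagonal sums to 303 but main diagonal sums to 305.

Row 1: 67 + 43 + 34 + 85 + 76 = 305.
Row 2: 70 + 61 + 52 + 28 + 94 = 305.
Row 3: 88 + 79 + 55 + 46 + 37 = 305.
Row 4: 31 + 95 + 73 + 64 + 40 = 303.
Row 5: 49 + 25 + 91 + 82 + 58 = 305.
Column 1: 67 + 70 + 88 + 31 + 49 = 305.
Column 2: 43 + 61 + 79 + 95 + 25 = 303.
Column 3: 34 + 52 + 55 + 73 + 91 = 305.
Column 4: 85 + 28 + 46 + 64 + 82 = 305.
Column 5: 76 + 94 + 37 + 40 + 58 = 305.
Main diagonal: 67 + 61 + 55 + 64 + 58 = 305.
Anti-diagonal: 76 + 28 + 55 + 95 + 49 = 303.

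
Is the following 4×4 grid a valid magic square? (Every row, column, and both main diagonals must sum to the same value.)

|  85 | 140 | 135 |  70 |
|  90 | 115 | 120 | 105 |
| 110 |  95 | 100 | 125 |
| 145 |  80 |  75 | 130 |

Yes

Row 1: 85 + 140 + 135 + 70 = 430.
Row 2: 90 + 115 + 120 + 105 = 430.
Row 3: 110 + 95 + 100 + 125 = 430.
Row 4: 145 + 80 + 75 + 130 = 430.
Column 1: 85 + 90 + 110 + 145 = 430.
Column 2: 140 + 115 + 95 + 80 = 430.
Column 3: 135 + 120 + 100 + 75 = 430.
Column 4: 70 + 105 + 125 + 130 = 430.
Main diagonal: 85 + 115 + 100 + 130 = 430.
Anti-diagonal: 70 + 120 + 95 + 145 = 430.
All lines sum to 430.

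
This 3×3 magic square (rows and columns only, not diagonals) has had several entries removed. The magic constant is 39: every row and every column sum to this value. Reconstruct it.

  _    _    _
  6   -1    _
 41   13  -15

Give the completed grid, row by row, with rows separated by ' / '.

Row 2 needs 39; the known cells sum to 5, so (2,3) = 34.
Column 1 needs 39; the known cells sum to 47, so (1,1) = -8.
Column 2 needs 39; the known cells sum to 12, so (1,2) = 27.
The remaining cell in column 3 is (1,3) = 39 − 19 = 20.

-8 27 20 / 6 -1 34 / 41 13 -15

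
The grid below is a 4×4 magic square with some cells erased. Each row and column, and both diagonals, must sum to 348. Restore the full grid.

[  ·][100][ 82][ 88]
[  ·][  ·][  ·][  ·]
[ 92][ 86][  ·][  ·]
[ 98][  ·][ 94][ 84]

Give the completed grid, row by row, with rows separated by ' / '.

Using row 1: 100 + 82 + 88 + ? → (1,1) = 348 − 270 = 78.
Row 4 needs 348; the known cells sum to 276, so (4,2) = 72.
From column 1, 348 − (78 + 92 + 98) gives (2,1) = 80.
Column 2 must total 348; the given cells sum to 258, so (2,2) = 90.
The remaining cell in main diagonal is (3,3) = 348 − 252 = 96.
Anti-diagonal: 88 + 86 + 98 + ? = 348, so (2,3) = 76.
From row 2, 348 − (80 + 90 + 76) gives (2,4) = 102.
Row 3 needs 348; the known cells sum to 274, so (3,4) = 74.

78 100 82 88 / 80 90 76 102 / 92 86 96 74 / 98 72 94 84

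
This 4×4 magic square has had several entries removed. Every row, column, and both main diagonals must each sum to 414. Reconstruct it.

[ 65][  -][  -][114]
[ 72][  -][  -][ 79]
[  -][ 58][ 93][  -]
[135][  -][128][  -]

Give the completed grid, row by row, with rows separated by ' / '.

65 149 86 114 / 72 156 107 79 / 142 58 93 121 / 135 51 128 100

Column 1: 65 + 72 + 135 + ? = 414, so (3,1) = 142.
Anti-diagonal must total 414; the given cells sum to 307, so (2,3) = 107.
The remaining cell in row 2 is (2,2) = 414 − 258 = 156.
Row 3 needs 414; the known cells sum to 293, so (3,4) = 121.
Column 3 must total 414; the given cells sum to 328, so (1,3) = 86.
Using column 4: 114 + 79 + 121 + ? → (4,4) = 414 − 314 = 100.
The remaining cell in row 1 is (1,2) = 414 − 265 = 149.
Row 4 must total 414; the given cells sum to 363, so (4,2) = 51.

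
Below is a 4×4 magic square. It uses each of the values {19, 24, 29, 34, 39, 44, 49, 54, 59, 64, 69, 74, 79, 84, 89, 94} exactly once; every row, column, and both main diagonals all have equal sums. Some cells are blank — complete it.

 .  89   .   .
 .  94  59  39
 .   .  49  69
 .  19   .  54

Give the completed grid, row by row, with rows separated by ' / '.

The 16 entries sum to 904, so each line sums to 904/4 = 226.
Row 2 needs 226; the known cells sum to 192, so (2,1) = 34.
Column 2 needs 226; the known cells sum to 202, so (3,2) = 24.
Using column 4: 39 + 69 + 54 + ? → (1,4) = 226 − 162 = 64.
The remaining cell in main diagonal is (1,1) = 226 − 197 = 29.
Anti-diagonal: 64 + 59 + 24 + ? = 226, so (4,1) = 79.
From row 1, 226 − (29 + 89 + 64) gives (1,3) = 44.
Row 3 must total 226; the given cells sum to 142, so (3,1) = 84.
Row 4 must total 226; the given cells sum to 152, so (4,3) = 74.

29 89 44 64 / 34 94 59 39 / 84 24 49 69 / 79 19 74 54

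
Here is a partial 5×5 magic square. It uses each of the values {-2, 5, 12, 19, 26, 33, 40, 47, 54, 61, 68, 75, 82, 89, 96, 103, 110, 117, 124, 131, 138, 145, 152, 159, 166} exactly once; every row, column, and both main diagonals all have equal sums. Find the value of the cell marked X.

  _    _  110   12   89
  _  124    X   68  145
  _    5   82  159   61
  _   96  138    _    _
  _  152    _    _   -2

26

The 25 entries sum to 2050, so each line sums to 2050/5 = 410.
Row 3 needs 410; the known cells sum to 307, so (3,1) = 103.
From column 2, 410 − (124 + 5 + 96 + 152) gives (1,2) = 33.
Column 5 needs 410; the known cells sum to 293, so (4,5) = 117.
Anti-diagonal needs 410; the known cells sum to 335, so (5,1) = 75.
Using row 1: 33 + 110 + 12 + 89 + ? → (1,1) = 410 − 244 = 166.
Using main diagonal: 166 + 124 + 82 + (-2) + ? → (4,4) = 410 − 370 = 40.
The remaining cell in row 4 is (4,1) = 410 − 391 = 19.
The remaining cell in column 1 is (2,1) = 410 − 363 = 47.
Column 4 needs 410; the known cells sum to 279, so (5,4) = 131.
Row 2 must total 410; the given cells sum to 384, so (2,3) = 26.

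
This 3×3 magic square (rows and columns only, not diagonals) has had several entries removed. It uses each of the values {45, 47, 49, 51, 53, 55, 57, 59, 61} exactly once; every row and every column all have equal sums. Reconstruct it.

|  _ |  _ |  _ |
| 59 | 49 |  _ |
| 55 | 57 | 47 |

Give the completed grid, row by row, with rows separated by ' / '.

45 53 61 / 59 49 51 / 55 57 47

The 9 entries sum to 477, so each line sums to 477/3 = 159.
The remaining cell in row 2 is (2,3) = 159 − 108 = 51.
The remaining cell in column 1 is (1,1) = 159 − 114 = 45.
Column 2: 49 + 57 + ? = 159, so (1,2) = 53.
From column 3, 159 − (51 + 47) gives (1,3) = 61.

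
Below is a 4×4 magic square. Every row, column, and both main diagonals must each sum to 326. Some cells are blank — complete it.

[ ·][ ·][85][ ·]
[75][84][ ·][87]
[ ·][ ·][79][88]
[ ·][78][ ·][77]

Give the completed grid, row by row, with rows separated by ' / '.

86 81 85 74 / 75 84 80 87 / 76 83 79 88 / 89 78 82 77

From row 2, 326 − (75 + 84 + 87) gives (2,3) = 80.
Column 3 must total 326; the given cells sum to 244, so (4,3) = 82.
The remaining cell in column 4 is (1,4) = 326 − 252 = 74.
Main diagonal must total 326; the given cells sum to 240, so (1,1) = 86.
Row 1 needs 326; the known cells sum to 245, so (1,2) = 81.
Row 4 must total 326; the given cells sum to 237, so (4,1) = 89.
Column 1: 86 + 75 + 89 + ? = 326, so (3,1) = 76.
Column 2 must total 326; the given cells sum to 243, so (3,2) = 83.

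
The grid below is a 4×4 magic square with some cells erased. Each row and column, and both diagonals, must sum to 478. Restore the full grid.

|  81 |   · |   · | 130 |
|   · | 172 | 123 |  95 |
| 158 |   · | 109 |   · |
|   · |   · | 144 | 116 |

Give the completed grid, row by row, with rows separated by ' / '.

Row 2 must total 478; the given cells sum to 390, so (2,1) = 88.
The remaining cell in column 1 is (4,1) = 478 − 327 = 151.
From column 3, 478 − (123 + 109 + 144) gives (1,3) = 102.
The remaining cell in column 4 is (3,4) = 478 − 341 = 137.
The remaining cell in anti-diagonal is (3,2) = 478 − 404 = 74.
The remaining cell in row 1 is (1,2) = 478 − 313 = 165.
Row 4: 151 + 144 + 116 + ? = 478, so (4,2) = 67.

81 165 102 130 / 88 172 123 95 / 158 74 109 137 / 151 67 144 116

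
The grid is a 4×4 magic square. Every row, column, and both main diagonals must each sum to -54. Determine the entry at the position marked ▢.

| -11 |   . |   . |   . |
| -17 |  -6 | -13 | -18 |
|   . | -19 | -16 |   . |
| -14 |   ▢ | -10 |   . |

-9

Column 1 must total -54; the given cells sum to -42, so (3,1) = -12.
The remaining cell in column 3 is (1,3) = -54 − (-39) = -15.
Main diagonal must total -54; the given cells sum to -33, so (4,4) = -21.
The remaining cell in anti-diagonal is (1,4) = -54 − (-46) = -8.
From row 1, -54 − (-11 + (-15) + (-8)) gives (1,2) = -20.
Row 3 must total -54; the given cells sum to -47, so (3,4) = -7.
Row 4: -14 + (-10) + (-21) + ? = -54, so (4,2) = -9.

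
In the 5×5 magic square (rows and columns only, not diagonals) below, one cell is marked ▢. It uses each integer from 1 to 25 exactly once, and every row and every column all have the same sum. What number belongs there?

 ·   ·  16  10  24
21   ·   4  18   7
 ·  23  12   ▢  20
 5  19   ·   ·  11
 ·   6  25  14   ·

1

The entries are 1 through 25, which sum to 325, so each line sums to 325/5 = 65.
Using row 2: 21 + 4 + 18 + 7 + ? → (2,2) = 65 − 50 = 15.
Column 2 must total 65; the given cells sum to 63, so (1,2) = 2.
The remaining cell in column 3 is (4,3) = 65 − 57 = 8.
Column 5: 24 + 7 + 20 + 11 + ? = 65, so (5,5) = 3.
Using row 1: 2 + 16 + 10 + 24 + ? → (1,1) = 65 − 52 = 13.
Using row 4: 5 + 19 + 8 + 11 + ? → (4,4) = 65 − 43 = 22.
The remaining cell in row 5 is (5,1) = 65 − 48 = 17.
Column 1 needs 65; the known cells sum to 56, so (3,1) = 9.
Column 4 must total 65; the given cells sum to 64, so (3,4) = 1.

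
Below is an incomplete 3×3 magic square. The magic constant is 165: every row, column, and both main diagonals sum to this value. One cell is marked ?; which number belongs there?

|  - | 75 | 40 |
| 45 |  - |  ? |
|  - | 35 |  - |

Row 1 needs 165; the known cells sum to 115, so (1,1) = 50.
Column 1 must total 165; the given cells sum to 95, so (3,1) = 70.
From column 2, 165 − (75 + 35) gives (2,2) = 55.
The remaining cell in main diagonal is (3,3) = 165 − 105 = 60.
Row 2 must total 165; the given cells sum to 100, so (2,3) = 65.

65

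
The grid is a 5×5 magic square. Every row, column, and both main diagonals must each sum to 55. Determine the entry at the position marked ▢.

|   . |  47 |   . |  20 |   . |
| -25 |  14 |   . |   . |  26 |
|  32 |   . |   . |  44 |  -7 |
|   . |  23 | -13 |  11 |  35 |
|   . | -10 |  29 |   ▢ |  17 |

-22

Using row 4: 23 + (-13) + 11 + 35 + ? → (4,1) = 55 − 56 = -1.
From column 2, 55 − (47 + 14 + 23 + (-10)) gives (3,2) = -19.
Column 5: 26 + (-7) + 35 + 17 + ? = 55, so (1,5) = -16.
From row 3, 55 − (32 + (-19) + 44 + (-7)) gives (3,3) = 5.
Main diagonal needs 55; the known cells sum to 47, so (1,1) = 8.
Row 1 needs 55; the known cells sum to 59, so (1,3) = -4.
Column 1: 8 + (-25) + 32 + (-1) + ? = 55, so (5,1) = 41.
Column 3 needs 55; the known cells sum to 17, so (2,3) = 38.
Anti-diagonal: -16 + 5 + 23 + 41 + ? = 55, so (2,4) = 2.
Row 5: 41 + (-10) + 29 + 17 + ? = 55, so (5,4) = -22.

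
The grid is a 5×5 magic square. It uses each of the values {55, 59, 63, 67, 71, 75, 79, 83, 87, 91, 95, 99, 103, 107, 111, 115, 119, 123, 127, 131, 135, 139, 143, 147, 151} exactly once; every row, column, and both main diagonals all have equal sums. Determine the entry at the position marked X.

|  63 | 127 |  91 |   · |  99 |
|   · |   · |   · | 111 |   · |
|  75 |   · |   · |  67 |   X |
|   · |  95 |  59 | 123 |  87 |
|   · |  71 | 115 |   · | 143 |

131

The 25 entries sum to 2575, so each line sums to 2575/5 = 515.
From row 1, 515 − (63 + 127 + 91 + 99) gives (1,4) = 135.
The remaining cell in row 4 is (4,1) = 515 − 364 = 151.
Column 4: 135 + 111 + 67 + 123 + ? = 515, so (5,4) = 79.
Row 5 needs 515; the known cells sum to 408, so (5,1) = 107.
Using column 1: 63 + 75 + 151 + 107 + ? → (2,1) = 515 − 396 = 119.
From anti-diagonal, 515 − (99 + 111 + 95 + 107) gives (3,3) = 103.
The remaining cell in column 3 is (2,3) = 515 − 368 = 147.
The remaining cell in main diagonal is (2,2) = 515 − 432 = 83.
Row 2: 119 + 83 + 147 + 111 + ? = 515, so (2,5) = 55.
From column 2, 515 − (127 + 83 + 95 + 71) gives (3,2) = 139.
Column 5: 99 + 55 + 87 + 143 + ? = 515, so (3,5) = 131.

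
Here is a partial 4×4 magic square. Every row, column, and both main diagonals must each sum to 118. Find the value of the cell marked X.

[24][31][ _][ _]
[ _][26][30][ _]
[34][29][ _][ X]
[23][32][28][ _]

22

Using row 4: 23 + 32 + 28 + ? → (4,4) = 118 − 83 = 35.
Column 1 must total 118; the given cells sum to 81, so (2,1) = 37.
The remaining cell in main diagonal is (3,3) = 118 − 85 = 33.
Anti-diagonal: 30 + 29 + 23 + ? = 118, so (1,4) = 36.
From row 1, 118 − (24 + 31 + 36) gives (1,3) = 27.
Row 2 must total 118; the given cells sum to 93, so (2,4) = 25.
From row 3, 118 − (34 + 29 + 33) gives (3,4) = 22.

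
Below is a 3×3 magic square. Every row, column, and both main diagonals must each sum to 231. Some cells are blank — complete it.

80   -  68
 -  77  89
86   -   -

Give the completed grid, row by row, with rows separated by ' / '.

80 83 68 / 65 77 89 / 86 71 74

Row 1 needs 231; the known cells sum to 148, so (1,2) = 83.
The remaining cell in row 2 is (2,1) = 231 − 166 = 65.
Using column 2: 83 + 77 + ? → (3,2) = 231 − 160 = 71.
Column 3 needs 231; the known cells sum to 157, so (3,3) = 74.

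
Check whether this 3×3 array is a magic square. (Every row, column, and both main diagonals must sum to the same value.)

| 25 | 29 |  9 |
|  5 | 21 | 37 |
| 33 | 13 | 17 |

Yes

Row 1: 25 + 29 + 9 = 63.
Row 2: 5 + 21 + 37 = 63.
Row 3: 33 + 13 + 17 = 63.
Column 1: 25 + 5 + 33 = 63.
Column 2: 29 + 21 + 13 = 63.
Column 3: 9 + 37 + 17 = 63.
Main diagonal: 25 + 21 + 17 = 63.
Anti-diagonal: 9 + 21 + 33 = 63.
All lines sum to 63.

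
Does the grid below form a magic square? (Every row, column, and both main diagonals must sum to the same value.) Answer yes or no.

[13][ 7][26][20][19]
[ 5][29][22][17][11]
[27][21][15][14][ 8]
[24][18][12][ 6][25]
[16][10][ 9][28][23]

Row 1: 13 + 7 + 26 + 20 + 19 = 85.
Row 2: 5 + 29 + 22 + 17 + 11 = 84.
Row 3: 27 + 21 + 15 + 14 + 8 = 85.
Row 4: 24 + 18 + 12 + 6 + 25 = 85.
Row 5: 16 + 10 + 9 + 28 + 23 = 86.
Column 1: 13 + 5 + 27 + 24 + 16 = 85.
Column 2: 7 + 29 + 21 + 18 + 10 = 85.
Column 3: 26 + 22 + 15 + 12 + 9 = 84.
Column 4: 20 + 17 + 14 + 6 + 28 = 85.
Column 5: 19 + 11 + 8 + 25 + 23 = 86.
Main diagonal: 13 + 29 + 15 + 6 + 23 = 86.
Anti-diagonal: 19 + 17 + 15 + 18 + 16 = 85.

No — row 2 sums to 84 but column 5 sums to 86.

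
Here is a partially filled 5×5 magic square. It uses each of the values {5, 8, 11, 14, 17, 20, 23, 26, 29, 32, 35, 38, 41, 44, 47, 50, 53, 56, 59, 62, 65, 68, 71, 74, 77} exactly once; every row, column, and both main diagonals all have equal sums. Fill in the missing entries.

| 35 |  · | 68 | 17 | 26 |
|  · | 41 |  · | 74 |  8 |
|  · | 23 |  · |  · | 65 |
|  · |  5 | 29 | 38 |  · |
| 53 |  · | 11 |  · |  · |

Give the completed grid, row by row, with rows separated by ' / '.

35 59 68 17 26 / 32 41 50 74 8 / 14 23 47 56 65 / 71 5 29 38 62 / 53 77 11 20 44

The 25 entries sum to 1025, so each line sums to 1025/5 = 205.
Row 1: 35 + 68 + 17 + 26 + ? = 205, so (1,2) = 59.
Column 2 must total 205; the given cells sum to 128, so (5,2) = 77.
From anti-diagonal, 205 − (26 + 74 + 5 + 53) gives (3,3) = 47.
Column 3 needs 205; the known cells sum to 155, so (2,3) = 50.
The remaining cell in main diagonal is (5,5) = 205 − 161 = 44.
Row 2 must total 205; the given cells sum to 173, so (2,1) = 32.
The remaining cell in row 5 is (5,4) = 205 − 185 = 20.
Using column 4: 17 + 74 + 38 + 20 + ? → (3,4) = 205 − 149 = 56.
The remaining cell in column 5 is (4,5) = 205 − 143 = 62.
The remaining cell in row 3 is (3,1) = 205 − 191 = 14.
Row 4: 5 + 29 + 38 + 62 + ? = 205, so (4,1) = 71.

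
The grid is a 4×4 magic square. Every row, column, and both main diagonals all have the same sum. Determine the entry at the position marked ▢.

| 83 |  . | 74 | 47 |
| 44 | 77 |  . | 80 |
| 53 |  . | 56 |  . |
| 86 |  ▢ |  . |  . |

Column 1 is complete and sums to 266; that is the magic constant.
Using row 1: 83 + 74 + 47 + ? → (1,2) = 266 − 204 = 62.
Row 2 must total 266; the given cells sum to 201, so (2,3) = 65.
Using column 3: 74 + 65 + 56 + ? → (4,3) = 266 − 195 = 71.
The remaining cell in main diagonal is (4,4) = 266 − 216 = 50.
Anti-diagonal needs 266; the known cells sum to 198, so (3,2) = 68.
Row 3: 53 + 68 + 56 + ? = 266, so (3,4) = 89.
Row 4: 86 + 71 + 50 + ? = 266, so (4,2) = 59.

59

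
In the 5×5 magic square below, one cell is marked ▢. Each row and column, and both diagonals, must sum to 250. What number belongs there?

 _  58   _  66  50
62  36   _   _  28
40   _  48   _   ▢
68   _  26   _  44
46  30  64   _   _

Column 1 must total 250; the given cells sum to 216, so (1,1) = 34.
From row 1, 250 − (34 + 58 + 66 + 50) gives (1,3) = 42.
The remaining cell in column 3 is (2,3) = 250 − 180 = 70.
Using row 2: 62 + 36 + 70 + 28 + ? → (2,4) = 250 − 196 = 54.
The remaining cell in anti-diagonal is (4,2) = 250 − 198 = 52.
Row 4 must total 250; the given cells sum to 190, so (4,4) = 60.
Column 2 must total 250; the given cells sum to 176, so (3,2) = 74.
From main diagonal, 250 − (34 + 36 + 48 + 60) gives (5,5) = 72.
Using row 5: 46 + 30 + 64 + 72 + ? → (5,4) = 250 − 212 = 38.
Column 4 must total 250; the given cells sum to 218, so (3,4) = 32.
The remaining cell in column 5 is (3,5) = 250 − 194 = 56.

56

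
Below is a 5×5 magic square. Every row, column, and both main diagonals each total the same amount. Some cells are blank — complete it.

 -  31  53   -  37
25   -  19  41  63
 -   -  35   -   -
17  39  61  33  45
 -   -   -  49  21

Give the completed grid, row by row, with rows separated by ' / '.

Row 4 is already complete: 17 + 39 + 61 + 33 + 45 = 195, so that is the magic constant.
From row 2, 195 − (25 + 19 + 41 + 63) gives (2,2) = 47.
The remaining cell in column 3 is (5,3) = 195 − 168 = 27.
Using column 5: 37 + 63 + 45 + 21 + ? → (3,5) = 195 − 166 = 29.
From main diagonal, 195 − (47 + 35 + 33 + 21) gives (1,1) = 59.
Anti-diagonal: 37 + 41 + 35 + 39 + ? = 195, so (5,1) = 43.
Row 1 must total 195; the given cells sum to 180, so (1,4) = 15.
Row 5: 43 + 27 + 49 + 21 + ? = 195, so (5,2) = 55.
Column 1 must total 195; the given cells sum to 144, so (3,1) = 51.
Column 2 needs 195; the known cells sum to 172, so (3,2) = 23.
Column 4: 15 + 41 + 33 + 49 + ? = 195, so (3,4) = 57.

59 31 53 15 37 / 25 47 19 41 63 / 51 23 35 57 29 / 17 39 61 33 45 / 43 55 27 49 21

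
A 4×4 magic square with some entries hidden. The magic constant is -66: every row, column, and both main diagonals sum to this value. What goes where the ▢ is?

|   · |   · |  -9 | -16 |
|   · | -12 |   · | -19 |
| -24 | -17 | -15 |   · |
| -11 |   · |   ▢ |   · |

-20

Row 3 needs -66; the known cells sum to -56, so (3,4) = -10.
From column 4, -66 − (-16 + (-19) + (-10)) gives (4,4) = -21.
Main diagonal needs -66; the known cells sum to -48, so (1,1) = -18.
Anti-diagonal must total -66; the given cells sum to -44, so (2,3) = -22.
Using row 1: -18 + (-9) + (-16) + ? → (1,2) = -66 − (-43) = -23.
Row 2 needs -66; the known cells sum to -53, so (2,1) = -13.
Column 2: -23 + (-12) + (-17) + ? = -66, so (4,2) = -14.
Column 3: -9 + (-22) + (-15) + ? = -66, so (4,3) = -20.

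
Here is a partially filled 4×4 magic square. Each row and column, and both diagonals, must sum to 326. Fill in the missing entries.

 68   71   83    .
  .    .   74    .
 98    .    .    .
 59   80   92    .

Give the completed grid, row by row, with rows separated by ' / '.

Row 1 must total 326; the given cells sum to 222, so (1,4) = 104.
Using row 4: 59 + 80 + 92 + ? → (4,4) = 326 − 231 = 95.
The remaining cell in column 1 is (2,1) = 326 − 225 = 101.
The remaining cell in column 3 is (3,3) = 326 − 249 = 77.
From main diagonal, 326 − (68 + 77 + 95) gives (2,2) = 86.
Anti-diagonal needs 326; the known cells sum to 237, so (3,2) = 89.
From row 2, 326 − (101 + 86 + 74) gives (2,4) = 65.
The remaining cell in row 3 is (3,4) = 326 − 264 = 62.

68 71 83 104 / 101 86 74 65 / 98 89 77 62 / 59 80 92 95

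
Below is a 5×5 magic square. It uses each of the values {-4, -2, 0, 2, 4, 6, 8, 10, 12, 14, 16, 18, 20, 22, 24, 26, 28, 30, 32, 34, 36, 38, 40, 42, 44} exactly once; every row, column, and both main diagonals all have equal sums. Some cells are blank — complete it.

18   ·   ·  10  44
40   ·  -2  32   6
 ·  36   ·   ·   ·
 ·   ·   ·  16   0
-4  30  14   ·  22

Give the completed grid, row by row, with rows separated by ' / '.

The 25 entries sum to 500, so each line sums to 500/5 = 100.
Row 2 must total 100; the given cells sum to 76, so (2,2) = 24.
From row 5, 100 − (-4 + 30 + 14 + 22) gives (5,4) = 38.
Column 4 needs 100; the known cells sum to 96, so (3,4) = 4.
Using column 5: 44 + 6 + 0 + 22 + ? → (3,5) = 100 − 72 = 28.
From main diagonal, 100 − (18 + 24 + 16 + 22) gives (3,3) = 20.
From anti-diagonal, 100 − (44 + 32 + 20 + (-4)) gives (4,2) = 8.
The remaining cell in row 3 is (3,1) = 100 − 88 = 12.
Using column 1: 18 + 40 + 12 + (-4) + ? → (4,1) = 100 − 66 = 34.
From column 2, 100 − (24 + 36 + 8 + 30) gives (1,2) = 2.
The remaining cell in row 1 is (1,3) = 100 − 74 = 26.
From row 4, 100 − (34 + 8 + 16 + 0) gives (4,3) = 42.

18 2 26 10 44 / 40 24 -2 32 6 / 12 36 20 4 28 / 34 8 42 16 0 / -4 30 14 38 22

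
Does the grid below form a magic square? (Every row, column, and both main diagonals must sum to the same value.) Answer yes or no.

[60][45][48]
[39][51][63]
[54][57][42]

Yes

Row 1: 60 + 45 + 48 = 153.
Row 2: 39 + 51 + 63 = 153.
Row 3: 54 + 57 + 42 = 153.
Column 1: 60 + 39 + 54 = 153.
Column 2: 45 + 51 + 57 = 153.
Column 3: 48 + 63 + 42 = 153.
Main diagonal: 60 + 51 + 42 = 153.
Anti-diagonal: 48 + 51 + 54 = 153.
All lines sum to 153.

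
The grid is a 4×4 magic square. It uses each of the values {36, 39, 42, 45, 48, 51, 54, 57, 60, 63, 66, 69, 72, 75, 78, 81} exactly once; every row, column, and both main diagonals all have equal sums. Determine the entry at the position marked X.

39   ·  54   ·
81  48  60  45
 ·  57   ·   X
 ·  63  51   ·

The 16 entries sum to 936, so each line sums to 936/4 = 234.
Column 2 must total 234; the given cells sum to 168, so (1,2) = 66.
Column 3 must total 234; the given cells sum to 165, so (3,3) = 69.
Main diagonal must total 234; the given cells sum to 156, so (4,4) = 78.
Using row 1: 39 + 66 + 54 + ? → (1,4) = 234 − 159 = 75.
Using row 4: 63 + 51 + 78 + ? → (4,1) = 234 − 192 = 42.
The remaining cell in column 1 is (3,1) = 234 − 162 = 72.
Column 4 needs 234; the known cells sum to 198, so (3,4) = 36.

36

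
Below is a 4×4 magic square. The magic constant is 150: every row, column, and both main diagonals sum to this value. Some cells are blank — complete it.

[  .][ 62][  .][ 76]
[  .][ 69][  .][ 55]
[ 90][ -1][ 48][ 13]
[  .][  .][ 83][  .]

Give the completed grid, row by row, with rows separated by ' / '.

Using column 2: 62 + 69 + (-1) + ? → (4,2) = 150 − 130 = 20.
Column 4 needs 150; the known cells sum to 144, so (4,4) = 6.
From main diagonal, 150 − (69 + 48 + 6) gives (1,1) = 27.
Row 1 needs 150; the known cells sum to 165, so (1,3) = -15.
Row 4 needs 150; the known cells sum to 109, so (4,1) = 41.
Column 1: 27 + 90 + 41 + ? = 150, so (2,1) = -8.
Column 3: -15 + 48 + 83 + ? = 150, so (2,3) = 34.

27 62 -15 76 / -8 69 34 55 / 90 -1 48 13 / 41 20 83 6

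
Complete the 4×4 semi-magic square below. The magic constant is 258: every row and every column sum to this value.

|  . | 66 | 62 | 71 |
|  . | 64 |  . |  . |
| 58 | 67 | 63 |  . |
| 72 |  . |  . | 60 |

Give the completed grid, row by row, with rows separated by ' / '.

59 66 62 71 / 69 64 68 57 / 58 67 63 70 / 72 61 65 60

Row 1: 66 + 62 + 71 + ? = 258, so (1,1) = 59.
Using row 3: 58 + 67 + 63 + ? → (3,4) = 258 − 188 = 70.
From column 1, 258 − (59 + 58 + 72) gives (2,1) = 69.
Using column 2: 66 + 64 + 67 + ? → (4,2) = 258 − 197 = 61.
Column 4 must total 258; the given cells sum to 201, so (2,4) = 57.
Row 2 needs 258; the known cells sum to 190, so (2,3) = 68.
The remaining cell in row 4 is (4,3) = 258 − 193 = 65.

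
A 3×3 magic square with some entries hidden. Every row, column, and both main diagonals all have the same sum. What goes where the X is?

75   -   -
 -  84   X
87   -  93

78

Main diagonal is complete and sums to 252; that is the magic constant.
Using row 3: 87 + 93 + ? → (3,2) = 252 − 180 = 72.
Column 1 must total 252; the given cells sum to 162, so (2,1) = 90.
Column 2 needs 252; the known cells sum to 156, so (1,2) = 96.
Anti-diagonal needs 252; the known cells sum to 171, so (1,3) = 81.
Row 2: 90 + 84 + ? = 252, so (2,3) = 78.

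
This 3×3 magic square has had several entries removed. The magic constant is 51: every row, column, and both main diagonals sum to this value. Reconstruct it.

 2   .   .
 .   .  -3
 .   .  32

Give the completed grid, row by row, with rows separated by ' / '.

Column 3 needs 51; the known cells sum to 29, so (1,3) = 22.
Main diagonal must total 51; the given cells sum to 34, so (2,2) = 17.
The remaining cell in anti-diagonal is (3,1) = 51 − 39 = 12.
The remaining cell in row 1 is (1,2) = 51 − 24 = 27.
Row 2 needs 51; the known cells sum to 14, so (2,1) = 37.
Row 3 needs 51; the known cells sum to 44, so (3,2) = 7.

2 27 22 / 37 17 -3 / 12 7 32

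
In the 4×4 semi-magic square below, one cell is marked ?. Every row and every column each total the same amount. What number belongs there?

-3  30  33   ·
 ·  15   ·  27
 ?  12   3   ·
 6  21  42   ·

39

Column 2 is complete and sums to 78; that is the magic constant.
Row 1: -3 + 30 + 33 + ? = 78, so (1,4) = 18.
Row 4 must total 78; the given cells sum to 69, so (4,4) = 9.
Column 3 must total 78; the given cells sum to 78, so (2,3) = 0.
Column 4: 18 + 27 + 9 + ? = 78, so (3,4) = 24.
From row 2, 78 − (15 + 0 + 27) gives (2,1) = 36.
Using row 3: 12 + 3 + 24 + ? → (3,1) = 78 − 39 = 39.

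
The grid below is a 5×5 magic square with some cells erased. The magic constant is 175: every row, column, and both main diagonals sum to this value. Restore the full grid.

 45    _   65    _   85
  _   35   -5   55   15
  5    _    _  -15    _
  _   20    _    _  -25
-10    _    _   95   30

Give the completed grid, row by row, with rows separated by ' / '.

Row 2 needs 175; the known cells sum to 100, so (2,1) = 75.
From column 1, 175 − (45 + 75 + 5 + (-10)) gives (4,1) = 60.
Column 5 needs 175; the known cells sum to 105, so (3,5) = 70.
Anti-diagonal must total 175; the given cells sum to 150, so (3,3) = 25.
The remaining cell in row 3 is (3,2) = 175 − 85 = 90.
From main diagonal, 175 − (45 + 35 + 25 + 30) gives (4,4) = 40.
From row 4, 175 − (60 + 20 + 40 + (-25)) gives (4,3) = 80.
Column 3 must total 175; the given cells sum to 165, so (5,3) = 10.
Column 4 needs 175; the known cells sum to 175, so (1,4) = 0.
From row 1, 175 − (45 + 65 + 0 + 85) gives (1,2) = -20.
Row 5 must total 175; the given cells sum to 125, so (5,2) = 50.

45 -20 65 0 85 / 75 35 -5 55 15 / 5 90 25 -15 70 / 60 20 80 40 -25 / -10 50 10 95 30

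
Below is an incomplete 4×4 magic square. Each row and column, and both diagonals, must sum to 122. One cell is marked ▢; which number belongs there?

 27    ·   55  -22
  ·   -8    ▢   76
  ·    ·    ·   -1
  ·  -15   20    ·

From row 1, 122 − (27 + 55 + (-22)) gives (1,2) = 62.
Using column 2: 62 + (-8) + (-15) + ? → (3,2) = 122 − 39 = 83.
Using column 4: -22 + 76 + (-1) + ? → (4,4) = 122 − 53 = 69.
The remaining cell in main diagonal is (3,3) = 122 − 88 = 34.
From row 3, 122 − (83 + 34 + (-1)) gives (3,1) = 6.
Row 4 needs 122; the known cells sum to 74, so (4,1) = 48.
The remaining cell in column 1 is (2,1) = 122 − 81 = 41.
Using column 3: 55 + 34 + 20 + ? → (2,3) = 122 − 109 = 13.

13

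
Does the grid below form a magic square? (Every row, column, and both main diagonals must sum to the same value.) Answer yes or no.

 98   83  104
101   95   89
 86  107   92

Yes

Row 1: 98 + 83 + 104 = 285.
Row 2: 101 + 95 + 89 = 285.
Row 3: 86 + 107 + 92 = 285.
Column 1: 98 + 101 + 86 = 285.
Column 2: 83 + 95 + 107 = 285.
Column 3: 104 + 89 + 92 = 285.
Main diagonal: 98 + 95 + 92 = 285.
Anti-diagonal: 104 + 95 + 86 = 285.
All lines sum to 285.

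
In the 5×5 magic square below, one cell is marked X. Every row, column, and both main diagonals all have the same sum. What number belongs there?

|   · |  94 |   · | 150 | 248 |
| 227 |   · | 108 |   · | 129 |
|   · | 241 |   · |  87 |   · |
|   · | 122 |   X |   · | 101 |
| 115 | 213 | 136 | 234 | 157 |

255

Row 5 is complete and sums to 855; that is the magic constant.
Column 2 must total 855; the given cells sum to 670, so (2,2) = 185.
Using column 5: 248 + 129 + 101 + 157 + ? → (3,5) = 855 − 635 = 220.
Row 2 needs 855; the known cells sum to 649, so (2,4) = 206.
The remaining cell in column 4 is (4,4) = 855 − 677 = 178.
Anti-diagonal must total 855; the given cells sum to 691, so (3,3) = 164.
The remaining cell in row 3 is (3,1) = 855 − 712 = 143.
Main diagonal must total 855; the given cells sum to 684, so (1,1) = 171.
Row 1: 171 + 94 + 150 + 248 + ? = 855, so (1,3) = 192.
The remaining cell in column 1 is (4,1) = 855 − 656 = 199.
From column 3, 855 − (192 + 108 + 164 + 136) gives (4,3) = 255.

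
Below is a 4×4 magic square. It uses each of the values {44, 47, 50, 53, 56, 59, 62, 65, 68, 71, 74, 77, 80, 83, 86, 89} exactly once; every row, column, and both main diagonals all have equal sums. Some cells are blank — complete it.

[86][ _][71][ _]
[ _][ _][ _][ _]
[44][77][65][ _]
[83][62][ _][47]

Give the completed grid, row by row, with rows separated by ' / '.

The 16 entries sum to 1064, so each line sums to 1064/4 = 266.
Row 3 must total 266; the given cells sum to 186, so (3,4) = 80.
Row 4 needs 266; the known cells sum to 192, so (4,3) = 74.
From column 1, 266 − (86 + 44 + 83) gives (2,1) = 53.
Column 3 must total 266; the given cells sum to 210, so (2,3) = 56.
From main diagonal, 266 − (86 + 65 + 47) gives (2,2) = 68.
From anti-diagonal, 266 − (56 + 77 + 83) gives (1,4) = 50.
Row 1 must total 266; the given cells sum to 207, so (1,2) = 59.
From row 2, 266 − (53 + 68 + 56) gives (2,4) = 89.

86 59 71 50 / 53 68 56 89 / 44 77 65 80 / 83 62 74 47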